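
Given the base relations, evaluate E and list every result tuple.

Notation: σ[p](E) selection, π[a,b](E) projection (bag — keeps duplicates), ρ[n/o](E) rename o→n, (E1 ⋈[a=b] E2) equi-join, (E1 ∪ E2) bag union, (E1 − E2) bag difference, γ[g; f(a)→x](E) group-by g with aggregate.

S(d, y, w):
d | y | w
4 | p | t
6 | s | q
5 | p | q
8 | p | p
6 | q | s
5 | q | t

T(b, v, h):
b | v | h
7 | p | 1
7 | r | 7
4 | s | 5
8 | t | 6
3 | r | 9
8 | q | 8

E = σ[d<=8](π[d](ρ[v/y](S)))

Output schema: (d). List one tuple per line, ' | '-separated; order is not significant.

Per-node cardinality:
  S → 6
  ρ[v/y](S) → 6
  π[d](ρ[v/y](S)) → 6
  σ[d<=8](π[d](ρ[v/y](S))) → 6

== RESULT ==
d
4
5
5
6
6
8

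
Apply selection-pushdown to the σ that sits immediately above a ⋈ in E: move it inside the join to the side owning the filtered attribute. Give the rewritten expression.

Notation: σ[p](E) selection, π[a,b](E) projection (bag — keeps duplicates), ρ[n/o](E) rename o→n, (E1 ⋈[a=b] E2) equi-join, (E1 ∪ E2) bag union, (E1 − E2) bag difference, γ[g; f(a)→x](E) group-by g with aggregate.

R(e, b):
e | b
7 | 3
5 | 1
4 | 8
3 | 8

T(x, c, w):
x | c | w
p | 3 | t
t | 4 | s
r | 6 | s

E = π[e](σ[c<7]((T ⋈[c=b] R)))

σ filters on c, owned by the left side.
E' = π[e]((σ[c<7](T) ⋈[c=b] R))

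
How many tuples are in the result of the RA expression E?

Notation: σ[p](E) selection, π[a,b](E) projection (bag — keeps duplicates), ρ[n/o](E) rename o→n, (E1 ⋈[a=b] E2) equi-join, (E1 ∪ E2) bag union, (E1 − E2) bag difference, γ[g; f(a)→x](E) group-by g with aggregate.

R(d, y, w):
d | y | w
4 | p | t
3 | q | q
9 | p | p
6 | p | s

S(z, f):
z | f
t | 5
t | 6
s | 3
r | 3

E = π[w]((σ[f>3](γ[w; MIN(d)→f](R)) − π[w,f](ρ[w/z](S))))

Row counts bottom-up:
  R → 4
  γ[w; MIN(d)→f](R) → 4
  σ[f>3](γ[w; MIN(d)→f](R)) → 3
  S → 4
  ρ[w/z](S) → 4
  π[w,f](ρ[w/z](S)) → 4
  (σ[f>3](γ[w; MIN(d)→f](R)) − π[w,f](ρ[w/z](S))) → 3
  π[w]((σ[f>3](γ[w; MIN(d)→f](R)) − π[w,f](ρ[w/z](S)))) → 3

|E| = 3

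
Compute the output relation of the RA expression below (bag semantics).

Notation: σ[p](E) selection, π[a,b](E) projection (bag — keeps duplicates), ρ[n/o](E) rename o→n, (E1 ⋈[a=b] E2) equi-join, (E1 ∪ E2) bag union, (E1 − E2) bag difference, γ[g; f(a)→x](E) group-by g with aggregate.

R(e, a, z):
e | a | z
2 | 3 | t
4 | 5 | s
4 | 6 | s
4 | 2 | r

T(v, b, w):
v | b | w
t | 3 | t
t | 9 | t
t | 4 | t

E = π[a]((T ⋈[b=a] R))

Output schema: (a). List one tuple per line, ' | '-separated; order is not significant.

Subexpression sizes:
  T → 3
  R → 4
  (T ⋈[b=a] R) → 1
  π[a]((T ⋈[b=a] R)) → 1

== RESULT ==
a
3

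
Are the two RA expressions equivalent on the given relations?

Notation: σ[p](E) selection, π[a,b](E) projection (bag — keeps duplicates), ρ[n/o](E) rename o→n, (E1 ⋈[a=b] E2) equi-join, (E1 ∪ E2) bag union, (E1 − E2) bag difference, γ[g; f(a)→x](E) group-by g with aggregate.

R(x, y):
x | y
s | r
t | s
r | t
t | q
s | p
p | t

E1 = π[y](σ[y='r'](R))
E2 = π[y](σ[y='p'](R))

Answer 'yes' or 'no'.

E1 per-node cardinality:
  R → 6
  σ[y='r'](R) → 1
  π[y](σ[y='r'](R)) → 1
E2 per-node cardinality:
  R → 6
  σ[y='p'](R) → 1
  π[y](σ[y='p'](R)) → 1

E1 result:
y
r
E2 result:
y
p
Witness: ('p',) appears 0× in E1 but 1× in E2.

no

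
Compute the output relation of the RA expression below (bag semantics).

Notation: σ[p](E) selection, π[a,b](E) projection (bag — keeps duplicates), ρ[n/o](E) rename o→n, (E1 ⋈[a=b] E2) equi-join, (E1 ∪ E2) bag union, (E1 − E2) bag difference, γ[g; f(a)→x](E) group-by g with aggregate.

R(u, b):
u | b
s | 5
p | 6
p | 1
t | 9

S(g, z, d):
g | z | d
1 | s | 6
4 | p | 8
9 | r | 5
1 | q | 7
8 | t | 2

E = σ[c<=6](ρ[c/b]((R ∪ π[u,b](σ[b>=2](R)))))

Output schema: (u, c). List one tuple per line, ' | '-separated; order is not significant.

Subexpression sizes:
  R → 4
  R → 4
  σ[b>=2](R) → 3
  π[u,b](σ[b>=2](R)) → 3
  (R ∪ π[u,b](σ[b>=2](R))) → 7
  ρ[c/b]((R ∪ π[u,b](σ[b>=2](R)))) → 7
  σ[c<=6](ρ[c/b]((R ∪ π[u,b](σ[b>=2](R))))) → 5

== RESULT ==
u | c
p | 1
p | 6
p | 6
s | 5
s | 5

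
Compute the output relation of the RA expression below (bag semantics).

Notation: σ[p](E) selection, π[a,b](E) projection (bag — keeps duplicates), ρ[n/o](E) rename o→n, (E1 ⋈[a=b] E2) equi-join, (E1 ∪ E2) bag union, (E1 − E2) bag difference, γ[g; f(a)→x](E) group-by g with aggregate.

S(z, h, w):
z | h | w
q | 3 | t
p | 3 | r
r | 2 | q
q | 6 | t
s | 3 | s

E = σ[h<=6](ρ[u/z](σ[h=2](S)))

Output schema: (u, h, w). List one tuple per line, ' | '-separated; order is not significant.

Per-node cardinality:
  S → 5
  σ[h=2](S) → 1
  ρ[u/z](σ[h=2](S)) → 1
  σ[h<=6](ρ[u/z](σ[h=2](S))) → 1

== RESULT ==
u | h | w
r | 2 | q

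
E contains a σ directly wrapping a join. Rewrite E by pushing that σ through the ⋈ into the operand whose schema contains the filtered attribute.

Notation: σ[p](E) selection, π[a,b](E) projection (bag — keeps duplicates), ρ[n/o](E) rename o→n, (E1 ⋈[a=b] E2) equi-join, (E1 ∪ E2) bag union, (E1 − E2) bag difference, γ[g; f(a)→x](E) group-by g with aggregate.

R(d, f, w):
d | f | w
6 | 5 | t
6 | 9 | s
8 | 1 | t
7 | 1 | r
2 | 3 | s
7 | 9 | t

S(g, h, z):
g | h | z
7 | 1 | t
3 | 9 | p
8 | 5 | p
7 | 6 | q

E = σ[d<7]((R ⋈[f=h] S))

σ filters on d, owned by the left side.
E' = (σ[d<7](R) ⋈[f=h] S)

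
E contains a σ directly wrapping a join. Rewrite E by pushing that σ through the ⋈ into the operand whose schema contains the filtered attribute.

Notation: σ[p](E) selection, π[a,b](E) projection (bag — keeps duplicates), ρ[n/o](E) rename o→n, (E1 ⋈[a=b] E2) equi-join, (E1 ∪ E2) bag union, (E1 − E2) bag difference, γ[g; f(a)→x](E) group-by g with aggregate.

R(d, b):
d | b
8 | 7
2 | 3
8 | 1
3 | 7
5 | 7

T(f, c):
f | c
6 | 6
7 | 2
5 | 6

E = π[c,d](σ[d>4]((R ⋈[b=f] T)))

σ filters on d, owned by the left side.
E' = π[c,d]((σ[d>4](R) ⋈[b=f] T))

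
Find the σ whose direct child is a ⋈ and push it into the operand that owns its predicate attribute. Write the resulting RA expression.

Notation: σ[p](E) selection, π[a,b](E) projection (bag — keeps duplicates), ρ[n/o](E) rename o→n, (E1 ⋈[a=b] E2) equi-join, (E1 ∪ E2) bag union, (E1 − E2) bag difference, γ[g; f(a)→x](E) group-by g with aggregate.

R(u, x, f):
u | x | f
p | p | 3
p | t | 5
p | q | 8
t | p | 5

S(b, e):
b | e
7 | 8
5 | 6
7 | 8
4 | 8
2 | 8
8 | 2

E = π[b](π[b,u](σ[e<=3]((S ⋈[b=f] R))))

σ filters on e, owned by the left side.
E' = π[b](π[b,u]((σ[e<=3](S) ⋈[b=f] R)))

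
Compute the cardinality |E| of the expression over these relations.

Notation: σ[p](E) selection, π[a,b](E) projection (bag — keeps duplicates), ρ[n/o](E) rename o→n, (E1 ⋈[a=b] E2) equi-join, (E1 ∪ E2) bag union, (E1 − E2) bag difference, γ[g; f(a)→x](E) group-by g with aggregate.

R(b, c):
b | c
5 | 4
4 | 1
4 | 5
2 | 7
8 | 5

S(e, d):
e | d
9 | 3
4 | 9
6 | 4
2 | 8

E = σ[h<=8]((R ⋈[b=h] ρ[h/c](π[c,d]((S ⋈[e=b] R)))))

Subexpression sizes:
  R → 5
  S → 4
  R → 5
  (S ⋈[e=b] R) → 3
  π[c,d]((S ⋈[e=b] R)) → 3
  ρ[h/c](π[c,d]((S ⋈[e=b] R))) → 3
  (R ⋈[b=h] ρ[h/c](π[c,d]((S ⋈[e=b] R)))) → 1
  σ[h<=8]((R ⋈[b=h] ρ[h/c](π[c,d]((S ⋈[e=b] R))))) → 1

|E| = 1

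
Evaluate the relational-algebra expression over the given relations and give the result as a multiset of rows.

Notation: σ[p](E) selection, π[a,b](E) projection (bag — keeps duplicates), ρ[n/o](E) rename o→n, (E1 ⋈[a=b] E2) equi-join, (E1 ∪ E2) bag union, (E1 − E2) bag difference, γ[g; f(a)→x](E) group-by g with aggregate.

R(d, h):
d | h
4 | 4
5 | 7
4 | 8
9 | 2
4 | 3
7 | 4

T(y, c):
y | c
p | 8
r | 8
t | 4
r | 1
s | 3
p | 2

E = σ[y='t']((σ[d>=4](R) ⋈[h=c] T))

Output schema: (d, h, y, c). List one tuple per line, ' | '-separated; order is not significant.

Stepwise |·|:
  R → 6
  σ[d>=4](R) → 6
  T → 6
  (σ[d>=4](R) ⋈[h=c] T) → 6
  σ[y='t']((σ[d>=4](R) ⋈[h=c] T)) → 2

== RESULT ==
d | h | y | c
4 | 4 | t | 4
7 | 4 | t | 4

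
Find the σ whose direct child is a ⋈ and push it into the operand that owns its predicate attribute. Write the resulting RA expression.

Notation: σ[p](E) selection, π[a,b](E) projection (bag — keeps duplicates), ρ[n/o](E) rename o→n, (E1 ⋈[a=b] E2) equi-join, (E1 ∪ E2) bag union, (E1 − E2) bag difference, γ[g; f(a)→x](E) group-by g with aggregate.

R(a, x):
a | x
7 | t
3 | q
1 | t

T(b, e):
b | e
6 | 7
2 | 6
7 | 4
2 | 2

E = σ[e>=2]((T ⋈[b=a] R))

σ filters on e, owned by the left side.
E' = (σ[e>=2](T) ⋈[b=a] R)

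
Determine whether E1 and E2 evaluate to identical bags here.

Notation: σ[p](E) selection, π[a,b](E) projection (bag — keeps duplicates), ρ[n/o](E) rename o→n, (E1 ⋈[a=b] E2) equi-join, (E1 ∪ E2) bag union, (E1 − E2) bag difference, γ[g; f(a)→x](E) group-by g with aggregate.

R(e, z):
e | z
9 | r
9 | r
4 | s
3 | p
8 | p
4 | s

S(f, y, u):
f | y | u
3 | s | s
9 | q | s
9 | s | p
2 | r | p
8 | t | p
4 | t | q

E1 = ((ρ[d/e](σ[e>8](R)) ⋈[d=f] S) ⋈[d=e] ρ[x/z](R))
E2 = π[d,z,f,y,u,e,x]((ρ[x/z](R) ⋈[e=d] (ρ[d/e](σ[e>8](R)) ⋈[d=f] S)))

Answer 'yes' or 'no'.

E1 stepwise |·|:
  R → 6
  σ[e>8](R) → 2
  ρ[d/e](σ[e>8](R)) → 2
  S → 6
  (ρ[d/e](σ[e>8](R)) ⋈[d=f] S) → 4
  R → 6
  ρ[x/z](R) → 6
  ((ρ[d/e](σ[e>8](R)) ⋈[d=f] S) ⋈[d=e] ρ[x/z](R)) → 8
E2 stepwise |·|:
  R → 6
  ρ[x/z](R) → 6
  R → 6
  σ[e>8](R) → 2
  ρ[d/e](σ[e>8](R)) → 2
  S → 6
  (ρ[d/e](σ[e>8](R)) ⋈[d=f] S) → 4
  (ρ[x/z](R) ⋈[e=d] (ρ[d/e](σ[e>8](R)) ⋈[d=f] S)) → 8
  π[d,z,f,y,u,e,x]((ρ[x/z](R) ⋈[e=d] (ρ[d/e](σ[e>8](R)) ⋈[d=f] S))) → 8

E1 and E2 produce the same multiset:
d | z | f | y | u | e | x
9 | r | 9 | q | s | 9 | r
9 | r | 9 | q | s | 9 | r
9 | r | 9 | q | s | 9 | r
9 | r | 9 | q | s | 9 | r
9 | r | 9 | s | p | 9 | r
9 | r | 9 | s | p | 9 | r
9 | r | 9 | s | p | 9 | r
9 | r | 9 | s | p | 9 | r

yes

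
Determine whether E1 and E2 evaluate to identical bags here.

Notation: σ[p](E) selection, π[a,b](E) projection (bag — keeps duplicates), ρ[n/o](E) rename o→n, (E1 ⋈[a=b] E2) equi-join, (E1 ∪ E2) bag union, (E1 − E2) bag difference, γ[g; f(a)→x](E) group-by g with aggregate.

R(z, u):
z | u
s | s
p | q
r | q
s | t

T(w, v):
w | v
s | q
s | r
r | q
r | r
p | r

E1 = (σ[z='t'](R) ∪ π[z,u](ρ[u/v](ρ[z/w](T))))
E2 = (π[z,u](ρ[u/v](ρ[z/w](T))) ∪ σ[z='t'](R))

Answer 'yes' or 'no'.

E1 stepwise |·|:
  R → 4
  σ[z='t'](R) → 0
  T → 5
  ρ[z/w](T) → 5
  ρ[u/v](ρ[z/w](T)) → 5
  π[z,u](ρ[u/v](ρ[z/w](T))) → 5
  (σ[z='t'](R) ∪ π[z,u](ρ[u/v](ρ[z/w](T)))) → 5
E2 stepwise |·|:
  T → 5
  ρ[z/w](T) → 5
  ρ[u/v](ρ[z/w](T)) → 5
  π[z,u](ρ[u/v](ρ[z/w](T))) → 5
  R → 4
  σ[z='t'](R) → 0
  (π[z,u](ρ[u/v](ρ[z/w](T))) ∪ σ[z='t'](R)) → 5

E1 and E2 produce the same multiset:
z | u
p | r
r | q
r | r
s | q
s | r

yes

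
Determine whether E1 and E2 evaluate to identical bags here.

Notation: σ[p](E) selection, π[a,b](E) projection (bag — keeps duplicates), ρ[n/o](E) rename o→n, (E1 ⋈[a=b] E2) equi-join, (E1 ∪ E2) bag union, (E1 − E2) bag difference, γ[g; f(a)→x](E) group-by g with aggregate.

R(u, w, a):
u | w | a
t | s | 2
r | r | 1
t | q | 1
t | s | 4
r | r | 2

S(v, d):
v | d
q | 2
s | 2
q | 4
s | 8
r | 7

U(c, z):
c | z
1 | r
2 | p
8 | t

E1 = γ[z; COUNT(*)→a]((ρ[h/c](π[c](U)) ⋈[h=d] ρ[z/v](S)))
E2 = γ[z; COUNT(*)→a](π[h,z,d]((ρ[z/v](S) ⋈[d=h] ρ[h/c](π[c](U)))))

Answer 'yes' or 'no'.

E1 subexpression sizes:
  U → 3
  π[c](U) → 3
  ρ[h/c](π[c](U)) → 3
  S → 5
  ρ[z/v](S) → 5
  (ρ[h/c](π[c](U)) ⋈[h=d] ρ[z/v](S)) → 3
  γ[z; COUNT(*)→a]((ρ[h/c](π[c](U)) ⋈[h=d] ρ[z/v](S))) → 2
E2 subexpression sizes:
  S → 5
  ρ[z/v](S) → 5
  U → 3
  π[c](U) → 3
  ρ[h/c](π[c](U)) → 3
  (ρ[z/v](S) ⋈[d=h] ρ[h/c](π[c](U))) → 3
  π[h,z,d]((ρ[z/v](S) ⋈[d=h] ρ[h/c](π[c](U)))) → 3
  γ[z; COUNT(*)→a](π[h,z,d]((ρ[z/v](S) ⋈[d=h] ρ[h/c](π[c](U))))) → 2

E1 and E2 produce the same multiset:
z | a
q | 1
s | 2

yes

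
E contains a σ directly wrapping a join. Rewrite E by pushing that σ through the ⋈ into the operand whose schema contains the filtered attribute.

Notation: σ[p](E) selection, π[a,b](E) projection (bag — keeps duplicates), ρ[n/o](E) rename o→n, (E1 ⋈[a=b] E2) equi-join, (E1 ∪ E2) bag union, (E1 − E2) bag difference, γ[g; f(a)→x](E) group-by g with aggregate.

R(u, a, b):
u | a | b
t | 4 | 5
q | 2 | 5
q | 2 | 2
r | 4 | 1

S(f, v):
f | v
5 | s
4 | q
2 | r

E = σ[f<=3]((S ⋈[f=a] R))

σ filters on f, owned by the left side.
E' = (σ[f<=3](S) ⋈[f=a] R)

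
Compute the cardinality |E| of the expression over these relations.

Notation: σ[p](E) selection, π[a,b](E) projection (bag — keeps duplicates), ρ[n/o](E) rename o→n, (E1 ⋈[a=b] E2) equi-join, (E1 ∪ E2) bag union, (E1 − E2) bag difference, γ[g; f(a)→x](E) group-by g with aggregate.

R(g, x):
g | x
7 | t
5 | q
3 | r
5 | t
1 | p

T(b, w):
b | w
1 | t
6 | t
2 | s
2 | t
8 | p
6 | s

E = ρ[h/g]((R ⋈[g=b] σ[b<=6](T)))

Stepwise |·|:
  R → 5
  T → 6
  σ[b<=6](T) → 5
  (R ⋈[g=b] σ[b<=6](T)) → 1
  ρ[h/g]((R ⋈[g=b] σ[b<=6](T))) → 1

|E| = 1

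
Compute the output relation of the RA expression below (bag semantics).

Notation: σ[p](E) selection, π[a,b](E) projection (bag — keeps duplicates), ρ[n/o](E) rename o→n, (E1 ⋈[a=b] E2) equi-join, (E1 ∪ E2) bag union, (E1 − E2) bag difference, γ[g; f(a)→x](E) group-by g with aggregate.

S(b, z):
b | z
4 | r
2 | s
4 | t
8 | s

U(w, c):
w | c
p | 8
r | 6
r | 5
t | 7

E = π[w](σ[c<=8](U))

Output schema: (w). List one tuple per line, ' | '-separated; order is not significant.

Subexpression sizes:
  U → 4
  σ[c<=8](U) → 4
  π[w](σ[c<=8](U)) → 4

== RESULT ==
w
p
r
r
t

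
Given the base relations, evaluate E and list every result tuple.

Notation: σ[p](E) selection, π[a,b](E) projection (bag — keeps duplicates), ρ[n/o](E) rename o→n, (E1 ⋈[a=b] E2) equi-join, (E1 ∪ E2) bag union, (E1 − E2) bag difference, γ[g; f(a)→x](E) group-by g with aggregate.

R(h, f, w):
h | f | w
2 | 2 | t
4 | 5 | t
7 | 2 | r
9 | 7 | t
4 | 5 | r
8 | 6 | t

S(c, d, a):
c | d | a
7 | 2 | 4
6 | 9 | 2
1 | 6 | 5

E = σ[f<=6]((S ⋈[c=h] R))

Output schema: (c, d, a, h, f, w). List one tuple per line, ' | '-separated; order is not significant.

Subexpression sizes:
  S → 3
  R → 6
  (S ⋈[c=h] R) → 1
  σ[f<=6]((S ⋈[c=h] R)) → 1

== RESULT ==
c | d | a | h | f | w
7 | 2 | 4 | 7 | 2 | r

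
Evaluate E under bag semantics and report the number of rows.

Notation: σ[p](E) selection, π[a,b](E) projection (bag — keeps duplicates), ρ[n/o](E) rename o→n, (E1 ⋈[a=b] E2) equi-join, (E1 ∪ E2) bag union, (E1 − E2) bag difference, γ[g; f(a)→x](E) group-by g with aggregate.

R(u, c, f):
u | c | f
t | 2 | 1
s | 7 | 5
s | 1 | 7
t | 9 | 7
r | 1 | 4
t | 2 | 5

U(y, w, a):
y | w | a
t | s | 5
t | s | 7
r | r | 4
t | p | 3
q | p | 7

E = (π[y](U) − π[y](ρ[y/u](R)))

Stepwise |·|:
  U → 5
  π[y](U) → 5
  R → 6
  ρ[y/u](R) → 6
  π[y](ρ[y/u](R)) → 6
  (π[y](U) − π[y](ρ[y/u](R))) → 1

|E| = 1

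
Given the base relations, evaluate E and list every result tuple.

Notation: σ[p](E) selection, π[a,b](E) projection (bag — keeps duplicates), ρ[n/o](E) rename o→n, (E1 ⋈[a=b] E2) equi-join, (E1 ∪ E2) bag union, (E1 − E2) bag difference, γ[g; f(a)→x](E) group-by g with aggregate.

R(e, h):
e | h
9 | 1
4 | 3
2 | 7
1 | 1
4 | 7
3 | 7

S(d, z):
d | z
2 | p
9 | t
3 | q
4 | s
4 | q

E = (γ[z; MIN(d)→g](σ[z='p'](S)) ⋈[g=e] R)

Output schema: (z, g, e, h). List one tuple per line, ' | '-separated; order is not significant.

Per-node cardinality:
  S → 5
  σ[z='p'](S) → 1
  γ[z; MIN(d)→g](σ[z='p'](S)) → 1
  R → 6
  (γ[z; MIN(d)→g](σ[z='p'](S)) ⋈[g=e] R) → 1

== RESULT ==
z | g | e | h
p | 2 | 2 | 7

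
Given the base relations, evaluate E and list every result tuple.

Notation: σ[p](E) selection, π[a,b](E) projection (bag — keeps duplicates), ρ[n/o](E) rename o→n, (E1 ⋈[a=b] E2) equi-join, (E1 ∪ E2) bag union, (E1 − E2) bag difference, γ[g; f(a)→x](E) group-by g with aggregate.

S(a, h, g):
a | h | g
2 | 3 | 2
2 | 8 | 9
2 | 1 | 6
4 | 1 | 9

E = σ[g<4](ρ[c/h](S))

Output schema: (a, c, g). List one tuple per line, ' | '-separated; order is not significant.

Stepwise |·|:
  S → 4
  ρ[c/h](S) → 4
  σ[g<4](ρ[c/h](S)) → 1

== RESULT ==
a | c | g
2 | 3 | 2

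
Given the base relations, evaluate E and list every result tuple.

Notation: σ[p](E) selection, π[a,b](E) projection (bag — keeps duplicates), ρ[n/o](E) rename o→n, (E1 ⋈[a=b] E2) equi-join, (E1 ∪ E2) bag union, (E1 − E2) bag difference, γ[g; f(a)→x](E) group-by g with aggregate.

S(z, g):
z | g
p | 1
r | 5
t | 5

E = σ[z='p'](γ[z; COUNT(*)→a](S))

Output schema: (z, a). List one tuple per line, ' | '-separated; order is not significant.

Row counts bottom-up:
  S → 3
  γ[z; COUNT(*)→a](S) → 3
  σ[z='p'](γ[z; COUNT(*)→a](S)) → 1

== RESULT ==
z | a
p | 1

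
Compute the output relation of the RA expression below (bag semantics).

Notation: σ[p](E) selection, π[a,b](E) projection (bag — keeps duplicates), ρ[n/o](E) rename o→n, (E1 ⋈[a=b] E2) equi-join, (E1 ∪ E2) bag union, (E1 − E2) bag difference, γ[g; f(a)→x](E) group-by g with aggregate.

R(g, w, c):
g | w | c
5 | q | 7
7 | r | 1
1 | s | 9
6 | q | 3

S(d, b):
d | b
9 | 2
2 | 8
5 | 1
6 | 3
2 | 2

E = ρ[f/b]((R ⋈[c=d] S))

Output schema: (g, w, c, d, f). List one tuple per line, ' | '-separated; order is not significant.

Stepwise |·|:
  R → 4
  S → 5
  (R ⋈[c=d] S) → 1
  ρ[f/b]((R ⋈[c=d] S)) → 1

== RESULT ==
g | w | c | d | f
1 | s | 9 | 9 | 2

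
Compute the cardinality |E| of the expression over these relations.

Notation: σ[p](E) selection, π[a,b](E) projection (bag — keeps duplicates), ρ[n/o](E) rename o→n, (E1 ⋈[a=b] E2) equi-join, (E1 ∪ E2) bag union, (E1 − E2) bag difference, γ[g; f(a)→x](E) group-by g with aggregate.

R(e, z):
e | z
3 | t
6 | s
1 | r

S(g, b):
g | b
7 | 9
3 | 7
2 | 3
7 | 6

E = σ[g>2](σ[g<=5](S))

Per-node cardinality:
  S → 4
  σ[g<=5](S) → 2
  σ[g>2](σ[g<=5](S)) → 1

|E| = 1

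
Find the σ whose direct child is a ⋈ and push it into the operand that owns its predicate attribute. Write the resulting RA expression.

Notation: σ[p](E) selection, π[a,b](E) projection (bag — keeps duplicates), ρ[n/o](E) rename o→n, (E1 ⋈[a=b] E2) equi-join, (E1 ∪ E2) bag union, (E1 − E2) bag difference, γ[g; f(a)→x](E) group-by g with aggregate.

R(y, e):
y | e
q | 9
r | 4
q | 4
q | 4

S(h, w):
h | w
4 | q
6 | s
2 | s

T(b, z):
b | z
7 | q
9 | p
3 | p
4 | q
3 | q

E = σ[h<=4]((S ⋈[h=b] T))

σ filters on h, owned by the left side.
E' = (σ[h<=4](S) ⋈[h=b] T)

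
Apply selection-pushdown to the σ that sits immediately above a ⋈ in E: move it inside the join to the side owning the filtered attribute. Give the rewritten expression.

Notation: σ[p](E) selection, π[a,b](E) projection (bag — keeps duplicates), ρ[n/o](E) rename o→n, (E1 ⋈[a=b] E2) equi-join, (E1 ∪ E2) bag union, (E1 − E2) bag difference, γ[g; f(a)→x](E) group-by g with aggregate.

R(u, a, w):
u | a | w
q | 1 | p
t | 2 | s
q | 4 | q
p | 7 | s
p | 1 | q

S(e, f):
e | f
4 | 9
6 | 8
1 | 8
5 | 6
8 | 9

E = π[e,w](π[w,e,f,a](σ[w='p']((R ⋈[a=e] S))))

σ filters on w, owned by the left side.
E' = π[e,w](π[w,e,f,a]((σ[w='p'](R) ⋈[a=e] S)))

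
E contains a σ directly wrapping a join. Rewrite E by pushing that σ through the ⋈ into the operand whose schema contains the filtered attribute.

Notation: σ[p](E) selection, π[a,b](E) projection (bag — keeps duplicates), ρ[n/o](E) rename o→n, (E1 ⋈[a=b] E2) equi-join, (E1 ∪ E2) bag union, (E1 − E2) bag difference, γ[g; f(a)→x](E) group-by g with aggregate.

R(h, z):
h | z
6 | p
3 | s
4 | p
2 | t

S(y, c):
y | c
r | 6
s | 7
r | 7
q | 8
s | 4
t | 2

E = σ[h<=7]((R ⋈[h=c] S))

σ filters on h, owned by the left side.
E' = (σ[h<=7](R) ⋈[h=c] S)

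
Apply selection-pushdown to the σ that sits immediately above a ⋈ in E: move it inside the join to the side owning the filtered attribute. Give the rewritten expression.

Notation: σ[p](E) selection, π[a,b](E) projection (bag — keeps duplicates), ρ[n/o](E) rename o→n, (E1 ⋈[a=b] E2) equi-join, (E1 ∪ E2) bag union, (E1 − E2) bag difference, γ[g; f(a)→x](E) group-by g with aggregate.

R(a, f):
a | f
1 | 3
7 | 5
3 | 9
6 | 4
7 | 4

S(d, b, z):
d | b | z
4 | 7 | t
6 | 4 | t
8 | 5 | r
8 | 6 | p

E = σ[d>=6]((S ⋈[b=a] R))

σ filters on d, owned by the left side.
E' = (σ[d>=6](S) ⋈[b=a] R)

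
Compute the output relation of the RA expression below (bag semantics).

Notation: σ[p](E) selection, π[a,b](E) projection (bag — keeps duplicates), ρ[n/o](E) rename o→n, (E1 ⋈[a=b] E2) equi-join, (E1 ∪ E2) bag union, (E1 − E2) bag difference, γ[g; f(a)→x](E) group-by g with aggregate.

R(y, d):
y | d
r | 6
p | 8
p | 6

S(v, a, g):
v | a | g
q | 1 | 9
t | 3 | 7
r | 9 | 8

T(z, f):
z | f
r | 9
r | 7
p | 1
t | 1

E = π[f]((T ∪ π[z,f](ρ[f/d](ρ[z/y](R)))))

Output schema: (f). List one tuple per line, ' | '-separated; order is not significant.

Subexpression sizes:
  T → 4
  R → 3
  ρ[z/y](R) → 3
  ρ[f/d](ρ[z/y](R)) → 3
  π[z,f](ρ[f/d](ρ[z/y](R))) → 3
  (T ∪ π[z,f](ρ[f/d](ρ[z/y](R)))) → 7
  π[f]((T ∪ π[z,f](ρ[f/d](ρ[z/y](R))))) → 7

== RESULT ==
f
1
1
6
6
7
8
9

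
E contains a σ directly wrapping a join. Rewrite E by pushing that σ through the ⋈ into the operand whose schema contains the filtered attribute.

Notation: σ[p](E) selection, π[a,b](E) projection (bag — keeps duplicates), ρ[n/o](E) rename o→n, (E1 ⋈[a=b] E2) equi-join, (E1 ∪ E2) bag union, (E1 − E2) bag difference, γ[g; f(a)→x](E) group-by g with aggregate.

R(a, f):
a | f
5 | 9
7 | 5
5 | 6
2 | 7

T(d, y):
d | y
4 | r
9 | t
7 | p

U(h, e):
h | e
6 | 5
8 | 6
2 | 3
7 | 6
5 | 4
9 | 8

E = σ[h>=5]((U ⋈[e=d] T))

σ filters on h, owned by the left side.
E' = (σ[h>=5](U) ⋈[e=d] T)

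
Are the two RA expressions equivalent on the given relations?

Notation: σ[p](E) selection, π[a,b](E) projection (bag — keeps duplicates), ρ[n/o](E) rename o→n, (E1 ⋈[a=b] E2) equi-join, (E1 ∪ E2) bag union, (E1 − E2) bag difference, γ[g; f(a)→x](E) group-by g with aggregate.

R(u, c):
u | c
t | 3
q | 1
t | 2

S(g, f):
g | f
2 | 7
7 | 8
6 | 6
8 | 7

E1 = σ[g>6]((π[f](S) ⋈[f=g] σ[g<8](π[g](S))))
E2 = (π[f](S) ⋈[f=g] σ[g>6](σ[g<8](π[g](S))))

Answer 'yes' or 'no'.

E1 per-node cardinality:
  S → 4
  π[f](S) → 4
  S → 4
  π[g](S) → 4
  σ[g<8](π[g](S)) → 3
  (π[f](S) ⋈[f=g] σ[g<8](π[g](S))) → 3
  σ[g>6]((π[f](S) ⋈[f=g] σ[g<8](π[g](S)))) → 2
E2 per-node cardinality:
  S → 4
  π[f](S) → 4
  S → 4
  π[g](S) → 4
  σ[g<8](π[g](S)) → 3
  σ[g>6](σ[g<8](π[g](S))) → 1
  (π[f](S) ⋈[f=g] σ[g>6](σ[g<8](π[g](S)))) → 2

E1 and E2 produce the same multiset:
f | g
7 | 7
7 | 7

yes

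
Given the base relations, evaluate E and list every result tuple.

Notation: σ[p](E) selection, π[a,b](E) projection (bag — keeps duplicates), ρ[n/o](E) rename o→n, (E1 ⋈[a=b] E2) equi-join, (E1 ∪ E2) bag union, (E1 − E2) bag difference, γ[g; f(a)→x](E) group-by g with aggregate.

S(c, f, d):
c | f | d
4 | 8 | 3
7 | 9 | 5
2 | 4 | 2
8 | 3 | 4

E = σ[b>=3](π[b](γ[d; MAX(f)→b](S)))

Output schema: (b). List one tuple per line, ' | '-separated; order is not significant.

Subexpression sizes:
  S → 4
  γ[d; MAX(f)→b](S) → 4
  π[b](γ[d; MAX(f)→b](S)) → 4
  σ[b>=3](π[b](γ[d; MAX(f)→b](S))) → 4

== RESULT ==
b
3
4
8
9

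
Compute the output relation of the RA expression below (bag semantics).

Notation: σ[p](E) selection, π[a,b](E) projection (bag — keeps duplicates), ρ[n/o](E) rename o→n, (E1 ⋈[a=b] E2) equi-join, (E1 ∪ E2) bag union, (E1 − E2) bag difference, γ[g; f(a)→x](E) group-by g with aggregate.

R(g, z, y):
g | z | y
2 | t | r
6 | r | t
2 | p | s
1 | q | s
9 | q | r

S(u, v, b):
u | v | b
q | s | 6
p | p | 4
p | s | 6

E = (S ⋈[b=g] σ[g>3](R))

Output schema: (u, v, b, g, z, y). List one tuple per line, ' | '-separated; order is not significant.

Stepwise |·|:
  S → 3
  R → 5
  σ[g>3](R) → 2
  (S ⋈[b=g] σ[g>3](R)) → 2

== RESULT ==
u | v | b | g | z | y
p | s | 6 | 6 | r | t
q | s | 6 | 6 | r | t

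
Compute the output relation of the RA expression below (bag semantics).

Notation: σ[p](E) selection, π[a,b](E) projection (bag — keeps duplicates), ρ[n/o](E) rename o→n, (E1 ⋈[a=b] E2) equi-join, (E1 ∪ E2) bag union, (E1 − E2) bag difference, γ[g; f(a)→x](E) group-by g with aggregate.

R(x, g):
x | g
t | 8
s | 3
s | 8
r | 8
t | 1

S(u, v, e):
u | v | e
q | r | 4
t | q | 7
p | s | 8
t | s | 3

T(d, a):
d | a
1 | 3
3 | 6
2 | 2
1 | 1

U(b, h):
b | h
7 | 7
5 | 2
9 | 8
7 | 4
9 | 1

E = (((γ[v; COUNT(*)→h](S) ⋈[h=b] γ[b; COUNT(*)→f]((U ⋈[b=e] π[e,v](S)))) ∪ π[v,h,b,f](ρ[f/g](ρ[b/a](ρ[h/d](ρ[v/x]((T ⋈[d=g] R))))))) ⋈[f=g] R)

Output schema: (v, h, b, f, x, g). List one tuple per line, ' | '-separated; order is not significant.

Per-node cardinality:
  S → 4
  γ[v; COUNT(*)→h](S) → 3
  U → 5
  S → 4
  π[e,v](S) → 4
  (U ⋈[b=e] π[e,v](S)) → 2
  γ[b; COUNT(*)→f]((U ⋈[b=e] π[e,v](S))) → 1
  (γ[v; COUNT(*)→h](S) ⋈[h=b] γ[b; COUNT(*)→f]((U ⋈[b=e] π[e,v](S)))) → 0
  T → 4
  R → 5
  (T ⋈[d=g] R) → 3
  ρ[v/x]((T ⋈[d=g] R)) → 3
  ρ[h/d](ρ[v/x]((T ⋈[d=g] R))) → 3
  ρ[b/a](ρ[h/d](ρ[v/x]((T ⋈[d=g] R)))) → 3
  ρ[f/g](ρ[b/a](ρ[h/d](ρ[v/x]((T ⋈[d=g] R))))) → 3
  π[v,h,b,f](ρ[f/g](ρ[b/a](ρ[h/d](ρ[v/x]((T ⋈[d=g] R)))))) → 3
  ((γ[v; COUNT(*)→h](S) ⋈[h=b] γ[b; COUNT(*)→f]((U ⋈[b=e] π[e,v](S)))) ∪ π[v,h,b,f](ρ[f/g](ρ[b/a](ρ[h/d](ρ[v/x]((T ⋈[d=g] R))))))) → 3
  R → 5
  (((γ[v; COUNT(*)→h](S) ⋈[h=b] γ[b; COUNT(*)→f]((U ⋈[b=e] π[e,v](S)))) ∪ π[v,h,b,f](ρ[f/g](ρ[b/a](ρ[h/d](ρ[v/x]((T ⋈[d=g] R))))))) ⋈[f=g] R) → 3

== RESULT ==
v | h | b | f | x | g
s | 3 | 6 | 3 | s | 3
t | 1 | 1 | 1 | t | 1
t | 1 | 3 | 1 | t | 1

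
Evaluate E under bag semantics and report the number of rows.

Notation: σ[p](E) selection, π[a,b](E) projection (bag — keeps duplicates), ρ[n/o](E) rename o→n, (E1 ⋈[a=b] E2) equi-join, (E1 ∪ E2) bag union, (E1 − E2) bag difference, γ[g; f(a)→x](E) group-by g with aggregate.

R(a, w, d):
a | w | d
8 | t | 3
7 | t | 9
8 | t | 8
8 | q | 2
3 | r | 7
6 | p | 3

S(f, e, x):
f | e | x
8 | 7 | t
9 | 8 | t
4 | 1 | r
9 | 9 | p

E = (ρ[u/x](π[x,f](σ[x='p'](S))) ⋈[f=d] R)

Row counts bottom-up:
  S → 4
  σ[x='p'](S) → 1
  π[x,f](σ[x='p'](S)) → 1
  ρ[u/x](π[x,f](σ[x='p'](S))) → 1
  R → 6
  (ρ[u/x](π[x,f](σ[x='p'](S))) ⋈[f=d] R) → 1

|E| = 1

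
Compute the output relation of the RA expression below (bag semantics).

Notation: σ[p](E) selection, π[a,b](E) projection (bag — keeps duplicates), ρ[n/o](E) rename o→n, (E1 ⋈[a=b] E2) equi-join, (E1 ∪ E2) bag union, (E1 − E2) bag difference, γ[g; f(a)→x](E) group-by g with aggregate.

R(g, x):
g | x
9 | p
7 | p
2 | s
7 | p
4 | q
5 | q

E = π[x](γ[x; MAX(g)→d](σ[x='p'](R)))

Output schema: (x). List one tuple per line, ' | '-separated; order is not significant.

Stepwise |·|:
  R → 6
  σ[x='p'](R) → 3
  γ[x; MAX(g)→d](σ[x='p'](R)) → 1
  π[x](γ[x; MAX(g)→d](σ[x='p'](R))) → 1

== RESULT ==
x
p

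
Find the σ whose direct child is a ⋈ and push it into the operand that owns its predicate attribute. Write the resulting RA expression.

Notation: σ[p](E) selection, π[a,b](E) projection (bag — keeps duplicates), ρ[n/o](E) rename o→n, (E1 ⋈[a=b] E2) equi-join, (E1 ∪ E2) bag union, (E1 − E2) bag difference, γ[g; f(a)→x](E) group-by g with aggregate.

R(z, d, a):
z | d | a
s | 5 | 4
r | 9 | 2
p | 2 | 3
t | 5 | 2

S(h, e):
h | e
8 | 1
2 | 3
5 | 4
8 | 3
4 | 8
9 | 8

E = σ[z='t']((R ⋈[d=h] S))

σ filters on z, owned by the left side.
E' = (σ[z='t'](R) ⋈[d=h] S)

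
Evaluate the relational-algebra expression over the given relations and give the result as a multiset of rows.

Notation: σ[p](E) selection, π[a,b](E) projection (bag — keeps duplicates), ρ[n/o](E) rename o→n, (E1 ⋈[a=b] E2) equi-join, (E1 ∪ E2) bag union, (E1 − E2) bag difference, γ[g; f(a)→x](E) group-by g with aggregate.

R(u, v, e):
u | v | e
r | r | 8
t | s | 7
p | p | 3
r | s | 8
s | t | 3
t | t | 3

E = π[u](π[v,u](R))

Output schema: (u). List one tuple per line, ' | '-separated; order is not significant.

Subexpression sizes:
  R → 6
  π[v,u](R) → 6
  π[u](π[v,u](R)) → 6

== RESULT ==
u
p
r
r
s
t
t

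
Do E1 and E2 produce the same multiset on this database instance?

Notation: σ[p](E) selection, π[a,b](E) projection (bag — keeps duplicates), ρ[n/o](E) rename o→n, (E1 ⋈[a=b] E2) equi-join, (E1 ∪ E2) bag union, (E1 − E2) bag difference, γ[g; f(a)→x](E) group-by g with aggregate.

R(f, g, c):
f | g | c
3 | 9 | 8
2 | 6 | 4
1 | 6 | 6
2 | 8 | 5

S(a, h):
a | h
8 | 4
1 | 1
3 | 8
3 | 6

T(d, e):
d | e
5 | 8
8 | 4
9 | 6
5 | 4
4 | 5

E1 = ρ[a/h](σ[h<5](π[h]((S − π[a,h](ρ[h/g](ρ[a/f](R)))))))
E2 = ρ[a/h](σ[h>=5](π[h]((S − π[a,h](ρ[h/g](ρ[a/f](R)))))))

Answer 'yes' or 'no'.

E1 subexpression sizes:
  S → 4
  R → 4
  ρ[a/f](R) → 4
  ρ[h/g](ρ[a/f](R)) → 4
  π[a,h](ρ[h/g](ρ[a/f](R))) → 4
  (S − π[a,h](ρ[h/g](ρ[a/f](R)))) → 4
  π[h]((S − π[a,h](ρ[h/g](ρ[a/f](R))))) → 4
  σ[h<5](π[h]((S − π[a,h](ρ[h/g](ρ[a/f](R)))))) → 2
  ρ[a/h](σ[h<5](π[h]((S − π[a,h](ρ[h/g](ρ[a/f](R))))))) → 2
E2 subexpression sizes:
  S → 4
  R → 4
  ρ[a/f](R) → 4
  ρ[h/g](ρ[a/f](R)) → 4
  π[a,h](ρ[h/g](ρ[a/f](R))) → 4
  (S − π[a,h](ρ[h/g](ρ[a/f](R)))) → 4
  π[h]((S − π[a,h](ρ[h/g](ρ[a/f](R))))) → 4
  σ[h>=5](π[h]((S − π[a,h](ρ[h/g](ρ[a/f](R)))))) → 2
  ρ[a/h](σ[h>=5](π[h]((S − π[a,h](ρ[h/g](ρ[a/f](R))))))) → 2

E1 result:
a
1
4
E2 result:
a
6
8
Witness: (6,) appears 0× in E1 but 1× in E2.

no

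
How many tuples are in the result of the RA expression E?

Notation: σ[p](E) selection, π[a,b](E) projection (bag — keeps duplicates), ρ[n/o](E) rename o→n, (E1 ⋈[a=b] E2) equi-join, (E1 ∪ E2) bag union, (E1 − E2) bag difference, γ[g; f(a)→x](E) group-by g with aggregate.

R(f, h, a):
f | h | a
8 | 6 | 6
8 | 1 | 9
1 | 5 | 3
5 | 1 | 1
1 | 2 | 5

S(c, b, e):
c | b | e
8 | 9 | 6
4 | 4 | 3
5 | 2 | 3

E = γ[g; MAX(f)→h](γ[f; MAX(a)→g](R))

Stepwise |·|:
  R → 5
  γ[f; MAX(a)→g](R) → 3
  γ[g; MAX(f)→h](γ[f; MAX(a)→g](R)) → 3

|E| = 3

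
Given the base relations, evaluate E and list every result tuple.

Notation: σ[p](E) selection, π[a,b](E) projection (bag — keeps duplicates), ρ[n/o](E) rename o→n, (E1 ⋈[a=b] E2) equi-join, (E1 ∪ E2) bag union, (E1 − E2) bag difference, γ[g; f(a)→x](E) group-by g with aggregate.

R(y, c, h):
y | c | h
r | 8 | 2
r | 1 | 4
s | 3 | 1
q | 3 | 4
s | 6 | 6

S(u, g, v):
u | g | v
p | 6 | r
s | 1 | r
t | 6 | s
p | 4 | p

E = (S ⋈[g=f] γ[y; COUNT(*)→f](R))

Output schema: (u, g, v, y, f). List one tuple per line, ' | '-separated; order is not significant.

Subexpression sizes:
  S → 4
  R → 5
  γ[y; COUNT(*)→f](R) → 3
  (S ⋈[g=f] γ[y; COUNT(*)→f](R)) → 1

== RESULT ==
u | g | v | y | f
s | 1 | r | q | 1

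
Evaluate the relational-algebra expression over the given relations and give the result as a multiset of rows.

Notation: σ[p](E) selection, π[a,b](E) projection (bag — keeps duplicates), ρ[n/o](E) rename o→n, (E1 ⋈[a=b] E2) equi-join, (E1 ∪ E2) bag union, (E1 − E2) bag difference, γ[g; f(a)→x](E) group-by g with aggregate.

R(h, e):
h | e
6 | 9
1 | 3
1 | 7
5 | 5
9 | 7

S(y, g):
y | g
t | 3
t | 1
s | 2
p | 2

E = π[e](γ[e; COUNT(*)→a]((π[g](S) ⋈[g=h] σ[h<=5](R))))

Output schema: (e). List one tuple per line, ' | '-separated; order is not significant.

Row counts bottom-up:
  S → 4
  π[g](S) → 4
  R → 5
  σ[h<=5](R) → 3
  (π[g](S) ⋈[g=h] σ[h<=5](R)) → 2
  γ[e; COUNT(*)→a]((π[g](S) ⋈[g=h] σ[h<=5](R))) → 2
  π[e](γ[e; COUNT(*)→a]((π[g](S) ⋈[g=h] σ[h<=5](R)))) → 2

== RESULT ==
e
3
7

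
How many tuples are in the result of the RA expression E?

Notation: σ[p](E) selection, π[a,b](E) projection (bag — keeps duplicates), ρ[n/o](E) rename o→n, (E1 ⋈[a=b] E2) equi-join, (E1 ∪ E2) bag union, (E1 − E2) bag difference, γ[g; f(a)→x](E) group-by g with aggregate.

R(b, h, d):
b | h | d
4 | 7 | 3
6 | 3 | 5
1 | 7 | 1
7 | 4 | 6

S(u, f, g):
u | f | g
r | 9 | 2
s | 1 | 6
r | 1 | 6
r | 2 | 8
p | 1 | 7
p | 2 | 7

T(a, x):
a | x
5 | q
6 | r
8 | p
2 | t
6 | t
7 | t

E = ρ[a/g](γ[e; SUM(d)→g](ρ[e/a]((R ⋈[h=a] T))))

Row counts bottom-up:
  R → 4
  T → 6
  (R ⋈[h=a] T) → 2
  ρ[e/a]((R ⋈[h=a] T)) → 2
  γ[e; SUM(d)→g](ρ[e/a]((R ⋈[h=a] T))) → 1
  ρ[a/g](γ[e; SUM(d)→g](ρ[e/a]((R ⋈[h=a] T)))) → 1

|E| = 1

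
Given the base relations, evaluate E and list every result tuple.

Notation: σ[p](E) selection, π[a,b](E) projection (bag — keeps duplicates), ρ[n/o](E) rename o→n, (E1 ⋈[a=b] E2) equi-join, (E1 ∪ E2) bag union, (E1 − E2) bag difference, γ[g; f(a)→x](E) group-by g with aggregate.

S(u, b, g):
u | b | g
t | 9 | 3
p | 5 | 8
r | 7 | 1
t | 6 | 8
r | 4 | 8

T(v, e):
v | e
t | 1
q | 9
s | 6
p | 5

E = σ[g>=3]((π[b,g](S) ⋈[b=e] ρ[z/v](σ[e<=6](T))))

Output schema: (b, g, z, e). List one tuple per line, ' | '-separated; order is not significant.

Row counts bottom-up:
  S → 5
  π[b,g](S) → 5
  T → 4
  σ[e<=6](T) → 3
  ρ[z/v](σ[e<=6](T)) → 3
  (π[b,g](S) ⋈[b=e] ρ[z/v](σ[e<=6](T))) → 2
  σ[g>=3]((π[b,g](S) ⋈[b=e] ρ[z/v](σ[e<=6](T)))) → 2

== RESULT ==
b | g | z | e
5 | 8 | p | 5
6 | 8 | s | 6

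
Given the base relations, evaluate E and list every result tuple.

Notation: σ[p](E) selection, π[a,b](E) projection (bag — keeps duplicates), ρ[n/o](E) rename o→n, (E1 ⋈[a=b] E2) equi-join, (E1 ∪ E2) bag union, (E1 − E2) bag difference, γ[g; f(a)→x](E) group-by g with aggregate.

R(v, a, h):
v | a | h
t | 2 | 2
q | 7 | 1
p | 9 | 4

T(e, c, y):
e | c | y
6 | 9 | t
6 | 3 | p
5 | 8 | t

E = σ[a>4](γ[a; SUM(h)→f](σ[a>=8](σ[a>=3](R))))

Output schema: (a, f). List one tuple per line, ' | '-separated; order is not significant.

Subexpression sizes:
  R → 3
  σ[a>=3](R) → 2
  σ[a>=8](σ[a>=3](R)) → 1
  γ[a; SUM(h)→f](σ[a>=8](σ[a>=3](R))) → 1
  σ[a>4](γ[a; SUM(h)→f](σ[a>=8](σ[a>=3](R)))) → 1

== RESULT ==
a | f
9 | 4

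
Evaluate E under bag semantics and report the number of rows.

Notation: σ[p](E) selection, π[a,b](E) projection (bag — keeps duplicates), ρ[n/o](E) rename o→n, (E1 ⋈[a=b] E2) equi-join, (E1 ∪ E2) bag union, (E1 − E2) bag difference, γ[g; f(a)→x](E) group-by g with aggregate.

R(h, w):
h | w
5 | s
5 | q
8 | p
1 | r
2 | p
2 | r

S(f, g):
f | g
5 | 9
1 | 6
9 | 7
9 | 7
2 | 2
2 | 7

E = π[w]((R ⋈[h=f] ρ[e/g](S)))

Subexpression sizes:
  R → 6
  S → 6
  ρ[e/g](S) → 6
  (R ⋈[h=f] ρ[e/g](S)) → 7
  π[w]((R ⋈[h=f] ρ[e/g](S))) → 7

|E| = 7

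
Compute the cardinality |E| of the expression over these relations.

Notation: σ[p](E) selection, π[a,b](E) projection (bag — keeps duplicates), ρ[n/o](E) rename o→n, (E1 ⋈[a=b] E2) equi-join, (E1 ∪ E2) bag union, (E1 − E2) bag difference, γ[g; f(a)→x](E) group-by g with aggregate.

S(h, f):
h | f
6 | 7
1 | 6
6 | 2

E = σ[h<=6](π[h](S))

Subexpression sizes:
  S → 3
  π[h](S) → 3
  σ[h<=6](π[h](S)) → 3

|E| = 3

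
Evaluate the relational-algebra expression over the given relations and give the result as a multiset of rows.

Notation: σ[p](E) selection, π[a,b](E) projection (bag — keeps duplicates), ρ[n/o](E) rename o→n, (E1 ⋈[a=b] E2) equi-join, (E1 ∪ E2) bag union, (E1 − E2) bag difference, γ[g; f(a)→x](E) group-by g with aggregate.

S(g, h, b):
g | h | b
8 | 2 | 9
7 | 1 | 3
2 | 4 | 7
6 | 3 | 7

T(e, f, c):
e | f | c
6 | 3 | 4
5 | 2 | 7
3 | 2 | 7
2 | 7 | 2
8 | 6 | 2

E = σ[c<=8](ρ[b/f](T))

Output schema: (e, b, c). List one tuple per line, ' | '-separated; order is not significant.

Stepwise |·|:
  T → 5
  ρ[b/f](T) → 5
  σ[c<=8](ρ[b/f](T)) → 5

== RESULT ==
e | b | c
2 | 7 | 2
3 | 2 | 7
5 | 2 | 7
6 | 3 | 4
8 | 6 | 2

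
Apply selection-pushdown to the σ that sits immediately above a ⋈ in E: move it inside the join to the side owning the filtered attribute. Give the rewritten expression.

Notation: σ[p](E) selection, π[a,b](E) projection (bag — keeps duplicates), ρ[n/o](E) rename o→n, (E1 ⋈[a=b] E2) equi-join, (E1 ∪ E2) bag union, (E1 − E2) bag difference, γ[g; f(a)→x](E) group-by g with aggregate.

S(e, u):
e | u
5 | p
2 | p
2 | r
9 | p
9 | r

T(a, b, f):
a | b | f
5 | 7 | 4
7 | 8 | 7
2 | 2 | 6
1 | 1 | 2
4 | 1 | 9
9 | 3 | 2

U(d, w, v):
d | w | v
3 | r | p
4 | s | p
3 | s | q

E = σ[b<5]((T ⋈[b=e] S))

σ filters on b, owned by the left side.
E' = (σ[b<5](T) ⋈[b=e] S)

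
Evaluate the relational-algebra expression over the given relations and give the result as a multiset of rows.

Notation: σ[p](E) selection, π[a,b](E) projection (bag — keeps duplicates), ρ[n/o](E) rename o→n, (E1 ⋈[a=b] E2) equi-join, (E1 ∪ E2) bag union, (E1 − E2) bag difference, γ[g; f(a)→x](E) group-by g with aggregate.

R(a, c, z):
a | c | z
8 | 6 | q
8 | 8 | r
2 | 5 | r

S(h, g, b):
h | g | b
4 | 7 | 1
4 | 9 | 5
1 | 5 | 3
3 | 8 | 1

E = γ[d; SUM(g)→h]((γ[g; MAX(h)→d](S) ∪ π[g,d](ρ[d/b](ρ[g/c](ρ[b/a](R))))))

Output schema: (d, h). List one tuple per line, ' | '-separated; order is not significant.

Row counts bottom-up:
  S → 4
  γ[g; MAX(h)→d](S) → 4
  R → 3
  ρ[b/a](R) → 3
  ρ[g/c](ρ[b/a](R)) → 3
  ρ[d/b](ρ[g/c](ρ[b/a](R))) → 3
  π[g,d](ρ[d/b](ρ[g/c](ρ[b/a](R)))) → 3
  (γ[g; MAX(h)→d](S) ∪ π[g,d](ρ[d/b](ρ[g/c](ρ[b/a](R))))) → 7
  γ[d; SUM(g)→h]((γ[g; MAX(h)→d](S) ∪ π[g,d](ρ[d/b](ρ[g/c](ρ[b/a](R)))))) → 5

== RESULT ==
d | h
1 | 5
2 | 5
3 | 8
4 | 16
8 | 14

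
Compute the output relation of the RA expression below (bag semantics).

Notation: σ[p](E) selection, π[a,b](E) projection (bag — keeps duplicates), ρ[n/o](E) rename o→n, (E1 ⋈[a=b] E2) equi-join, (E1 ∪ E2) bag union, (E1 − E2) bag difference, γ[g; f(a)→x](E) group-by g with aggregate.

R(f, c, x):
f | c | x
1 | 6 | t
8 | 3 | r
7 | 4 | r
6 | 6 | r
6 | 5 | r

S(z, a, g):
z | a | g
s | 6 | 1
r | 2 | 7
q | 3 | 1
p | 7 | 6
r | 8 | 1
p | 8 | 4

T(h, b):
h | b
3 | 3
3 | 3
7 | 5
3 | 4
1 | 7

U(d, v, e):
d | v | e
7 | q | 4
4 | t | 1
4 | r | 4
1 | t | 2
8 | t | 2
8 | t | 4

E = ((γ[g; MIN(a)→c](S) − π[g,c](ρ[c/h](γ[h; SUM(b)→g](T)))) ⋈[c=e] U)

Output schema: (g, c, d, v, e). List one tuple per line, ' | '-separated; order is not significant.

Row counts bottom-up:
  S → 6
  γ[g; MIN(a)→c](S) → 4
  T → 5
  γ[h; SUM(b)→g](T) → 3
  ρ[c/h](γ[h; SUM(b)→g](T)) → 3
  π[g,c](ρ[c/h](γ[h; SUM(b)→g](T))) → 3
  (γ[g; MIN(a)→c](S) − π[g,c](ρ[c/h](γ[h; SUM(b)→g](T)))) → 4
  U → 6
  ((γ[g; MIN(a)→c](S) − π[g,c](ρ[c/h](γ[h; SUM(b)→g](T)))) ⋈[c=e] U) → 2

== RESULT ==
g | c | d | v | e
7 | 2 | 1 | t | 2
7 | 2 | 8 | t | 2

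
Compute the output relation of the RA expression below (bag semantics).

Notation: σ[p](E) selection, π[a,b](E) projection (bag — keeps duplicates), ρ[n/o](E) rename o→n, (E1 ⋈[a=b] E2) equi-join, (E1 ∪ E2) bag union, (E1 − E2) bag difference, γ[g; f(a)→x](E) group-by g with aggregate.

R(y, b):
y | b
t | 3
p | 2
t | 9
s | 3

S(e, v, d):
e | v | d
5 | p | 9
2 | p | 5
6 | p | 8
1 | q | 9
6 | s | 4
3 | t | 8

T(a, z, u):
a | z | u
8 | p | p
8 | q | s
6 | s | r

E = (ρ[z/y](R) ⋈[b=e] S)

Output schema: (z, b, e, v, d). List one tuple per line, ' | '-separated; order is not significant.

Per-node cardinality:
  R → 4
  ρ[z/y](R) → 4
  S → 6
  (ρ[z/y](R) ⋈[b=e] S) → 3

== RESULT ==
z | b | e | v | d
p | 2 | 2 | p | 5
s | 3 | 3 | t | 8
t | 3 | 3 | t | 8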